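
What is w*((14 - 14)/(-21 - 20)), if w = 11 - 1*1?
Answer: 0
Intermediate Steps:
w = 10 (w = 11 - 1 = 10)
w*((14 - 14)/(-21 - 20)) = 10*((14 - 14)/(-21 - 20)) = 10*(0/(-41)) = 10*(0*(-1/41)) = 10*0 = 0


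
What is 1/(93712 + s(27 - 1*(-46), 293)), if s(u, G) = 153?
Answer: 1/93865 ≈ 1.0654e-5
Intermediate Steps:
1/(93712 + s(27 - 1*(-46), 293)) = 1/(93712 + 153) = 1/93865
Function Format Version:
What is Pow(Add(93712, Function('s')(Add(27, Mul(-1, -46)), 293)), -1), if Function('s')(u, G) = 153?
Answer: Rational(1, 93865) ≈ 1.0654e-5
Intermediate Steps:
Pow(Add(93712, Function('s')(Add(27, Mul(-1, -46)), 293)), -1) = Pow(Add(93712, 153), -1) = Pow(93865, -1) = Rational(1, 93865)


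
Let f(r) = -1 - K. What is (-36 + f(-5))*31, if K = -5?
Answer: -992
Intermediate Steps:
f(r) = 4 (f(r) = -1 - 1*(-5) = -1 + 5 = 4)
(-36 + f(-5))*31 = (-36 + 4)*31 = -32*31 = -992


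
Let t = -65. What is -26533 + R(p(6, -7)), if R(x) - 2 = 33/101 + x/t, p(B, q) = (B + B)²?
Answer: -174188414/6565 ≈ -26533.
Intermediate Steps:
p(B, q) = 4*B² (p(B, q) = (2*B)² = 4*B²)
R(x) = 235/101 - x/65 (R(x) = 2 + (33/101 + x/(-65)) = 2 + (33*(1/101) + x*(-1/65)) = 2 + (33/101 - x/65) = 235/101 - x/65)
-26533 + R(p(6, -7)) = -26533 + (235/101 - 4*6²/65) = -26533 + (235/101 - 4*36/65) = -26533 + (235/101 - 1/65*144) = -26533 + (235/101 - 144/65) = -26533 + 731/6565 = -174188414/6565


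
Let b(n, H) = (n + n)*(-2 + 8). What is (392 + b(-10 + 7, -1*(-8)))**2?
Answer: 126736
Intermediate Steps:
b(n, H) = 12*n (b(n, H) = (2*n)*6 = 12*n)
(392 + b(-10 + 7, -1*(-8)))**2 = (392 + 12*(-10 + 7))**2 = (392 + 12*(-3))**2 = (392 - 36)**2 = 356**2 = 126736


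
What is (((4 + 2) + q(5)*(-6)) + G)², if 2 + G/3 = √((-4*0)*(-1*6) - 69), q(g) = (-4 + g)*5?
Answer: 279 - 180*I*√69 ≈ 279.0 - 1495.2*I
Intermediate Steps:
q(g) = -20 + 5*g
G = -6 + 3*I*√69 (G = -6 + 3*√((-4*0)*(-1*6) - 69) = -6 + 3*√(0*(-6) - 69) = -6 + 3*√(0 - 69) = -6 + 3*√(-69) = -6 + 3*(I*√69) = -6 + 3*I*√69 ≈ -6.0 + 24.92*I)
(((4 + 2) + q(5)*(-6)) + G)² = (((4 + 2) + (-20 + 5*5)*(-6)) + (-6 + 3*I*√69))² = ((6 + (-20 + 25)*(-6)) + (-6 + 3*I*√69))² = ((6 + 5*(-6)) + (-6 + 3*I*√69))² = ((6 - 30) + (-6 + 3*I*√69))² = (-24 + (-6 + 3*I*√69))² = (-30 + 3*I*√69)²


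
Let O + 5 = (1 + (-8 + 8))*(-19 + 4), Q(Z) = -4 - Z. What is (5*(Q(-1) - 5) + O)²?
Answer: 3600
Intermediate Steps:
O = -20 (O = -5 + (1 + (-8 + 8))*(-19 + 4) = -5 + (1 + 0)*(-15) = -5 + 1*(-15) = -5 - 15 = -20)
(5*(Q(-1) - 5) + O)² = (5*((-4 - 1*(-1)) - 5) - 20)² = (5*((-4 + 1) - 5) - 20)² = (5*(-3 - 5) - 20)² = (5*(-8) - 20)² = (-40 - 20)² = (-60)² = 3600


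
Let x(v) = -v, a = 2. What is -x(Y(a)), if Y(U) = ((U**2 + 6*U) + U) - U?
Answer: 16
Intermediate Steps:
Y(U) = U**2 + 6*U (Y(U) = (U**2 + 7*U) - U = U**2 + 6*U)
-x(Y(a)) = -(-1)*2*(6 + 2) = -(-1)*2*8 = -(-1)*16 = -1*(-16) = 16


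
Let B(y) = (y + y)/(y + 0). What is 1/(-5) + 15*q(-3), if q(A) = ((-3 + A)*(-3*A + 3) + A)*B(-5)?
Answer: -11251/5 ≈ -2250.2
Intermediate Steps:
B(y) = 2 (B(y) = (2*y)/y = 2)
q(A) = 2*A + 2*(-3 + A)*(3 - 3*A) (q(A) = ((-3 + A)*(-3*A + 3) + A)*2 = ((-3 + A)*(3 - 3*A) + A)*2 = (A + (-3 + A)*(3 - 3*A))*2 = 2*A + 2*(-3 + A)*(3 - 3*A))
1/(-5) + 15*q(-3) = 1/(-5) + 15*(-18 - 6*(-3)**2 + 26*(-3)) = -1/5 + 15*(-18 - 6*9 - 78) = -1/5 + 15*(-18 - 54 - 78) = -1/5 + 15*(-150) = -1/5 - 2250 = -11251/5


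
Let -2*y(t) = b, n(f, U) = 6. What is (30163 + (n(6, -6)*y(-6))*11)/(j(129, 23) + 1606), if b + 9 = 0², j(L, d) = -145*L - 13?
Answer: -7615/4278 ≈ -1.7800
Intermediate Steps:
j(L, d) = -13 - 145*L
b = -9 (b = -9 + 0² = -9 + 0 = -9)
y(t) = 9/2 (y(t) = -½*(-9) = 9/2)
(30163 + (n(6, -6)*y(-6))*11)/(j(129, 23) + 1606) = (30163 + (6*(9/2))*11)/((-13 - 145*129) + 1606) = (30163 + 27*11)/((-13 - 18705) + 1606) = (30163 + 297)/(-18718 + 1606) = 30460/(-17112) = 30460*(-1/17112) = -7615/4278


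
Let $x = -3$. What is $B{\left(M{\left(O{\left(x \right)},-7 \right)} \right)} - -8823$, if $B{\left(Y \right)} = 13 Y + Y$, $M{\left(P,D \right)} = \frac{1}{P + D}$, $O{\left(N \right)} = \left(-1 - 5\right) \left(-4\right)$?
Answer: $\frac{150005}{17} \approx 8823.8$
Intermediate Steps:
$O{\left(N \right)} = 24$ ($O{\left(N \right)} = \left(-6\right) \left(-4\right) = 24$)
$M{\left(P,D \right)} = \frac{1}{D + P}$
$B{\left(Y \right)} = 14 Y$
$B{\left(M{\left(O{\left(x \right)},-7 \right)} \right)} - -8823 = \frac{14}{-7 + 24} - -8823 = \frac{14}{17} + 8823 = \frac{150005}{17}$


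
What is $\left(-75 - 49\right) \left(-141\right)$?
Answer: $17484$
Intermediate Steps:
$\left(-75 - 49\right) \left(-141\right) = \left(-124\right) \left(-141\right) = 17484$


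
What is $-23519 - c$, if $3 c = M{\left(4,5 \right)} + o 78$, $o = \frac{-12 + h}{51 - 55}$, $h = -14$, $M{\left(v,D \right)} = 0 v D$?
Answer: $-23688$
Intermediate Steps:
$M{\left(v,D \right)} = 0$ ($M{\left(v,D \right)} = 0 D = 0$)
$o = \frac{13}{2}$ ($o = \frac{-12 - 14}{51 - 55} = - \frac{26}{-4} = \left(-26\right) \left(- \frac{1}{4}\right) = \frac{13}{2} \approx 6.5$)
$c = 169$ ($c = \frac{0 + \frac{13}{2} \cdot 78}{3} = \frac{0 + 507}{3} = \frac{1}{3} \cdot 507 = 169$)
$-23519 - c = -23519 - 169 = -23688$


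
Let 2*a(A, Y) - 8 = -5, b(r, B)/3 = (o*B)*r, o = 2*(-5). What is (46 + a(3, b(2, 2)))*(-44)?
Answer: -2090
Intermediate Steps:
o = -10
b(r, B) = -30*B*r (b(r, B) = 3*((-10*B)*r) = 3*(-10*B*r) = -30*B*r)
a(A, Y) = 3/2 (a(A, Y) = 4 + (1/2)*(-5) = 4 - 5/2 = 3/2)
(46 + a(3, b(2, 2)))*(-44) = (46 + 3/2)*(-44) = (95/2)*(-44) = -2090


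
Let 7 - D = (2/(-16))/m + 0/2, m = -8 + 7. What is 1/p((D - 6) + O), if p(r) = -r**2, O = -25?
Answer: -64/37249 ≈ -0.0017182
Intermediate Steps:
m = -1
D = 55/8 (D = 7 - ((2/(-16))/(-1) + 0/2) = 7 - ((2*(-1/16))*(-1) + 0*(1/2)) = 7 - (-1/8*(-1) + 0) = 7 - (1/8 + 0) = 7 - 1*1/8 = 7 - 1/8 = 55/8 ≈ 6.8750)
1/p((D - 6) + O) = 1/(-((55/8 - 6) - 25)**2) = 1/(-(7/8 - 25)**2) = 1/(-(-193/8)**2) = 1/(-1*37249/64) = 1/(-37249/64) = -64/37249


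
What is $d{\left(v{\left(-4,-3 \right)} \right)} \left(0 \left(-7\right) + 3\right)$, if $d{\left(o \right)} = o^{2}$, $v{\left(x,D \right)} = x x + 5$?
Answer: $1323$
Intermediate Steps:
$v{\left(x,D \right)} = 5 + x^{2}$ ($v{\left(x,D \right)} = x^{2} + 5 = 5 + x^{2}$)
$d{\left(v{\left(-4,-3 \right)} \right)} \left(0 \left(-7\right) + 3\right) = \left(5 + \left(-4\right)^{2}\right)^{2} \left(0 \left(-7\right) + 3\right) = \left(5 + 16\right)^{2} \left(0 + 3\right) = 21^{2} \cdot 3 = 441 \cdot 3 = 1323$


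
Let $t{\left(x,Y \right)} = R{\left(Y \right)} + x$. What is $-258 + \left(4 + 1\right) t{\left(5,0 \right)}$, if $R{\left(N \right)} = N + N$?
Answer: $-233$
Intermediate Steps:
$R{\left(N \right)} = 2 N$
$t{\left(x,Y \right)} = x + 2 Y$ ($t{\left(x,Y \right)} = 2 Y + x = x + 2 Y$)
$-258 + \left(4 + 1\right) t{\left(5,0 \right)} = -258 + \left(4 + 1\right) \left(5 + 2 \cdot 0\right) = -258 + 5 \left(5 + 0\right) = -258 + 5 \cdot 5 = -258 + 25 = -233$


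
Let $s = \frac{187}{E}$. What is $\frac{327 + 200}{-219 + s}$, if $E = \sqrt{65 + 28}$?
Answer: $- \frac{10733409}{4425404} - \frac{98549 \sqrt{93}}{4425404} \approx -2.6402$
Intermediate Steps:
$E = \sqrt{93} \approx 9.6436$
$s = \frac{187 \sqrt{93}}{93}$ ($s = \frac{187}{\sqrt{93}} = 187 \frac{\sqrt{93}}{93} = \frac{187 \sqrt{93}}{93} \approx 19.391$)
$\frac{327 + 200}{-219 + s} = \frac{327 + 200}{-219 + \frac{187 \sqrt{93}}{93}} = \frac{527}{-219 + \frac{187 \sqrt{93}}{93}}$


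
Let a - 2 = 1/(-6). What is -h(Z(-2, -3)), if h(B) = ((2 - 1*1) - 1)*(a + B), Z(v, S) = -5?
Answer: 0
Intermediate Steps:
a = 11/6 (a = 2 + 1/(-6) = 2 - ⅙ = 11/6 ≈ 1.8333)
h(B) = 0 (h(B) = ((2 - 1*1) - 1)*(11/6 + B) = ((2 - 1) - 1)*(11/6 + B) = (1 - 1)*(11/6 + B) = 0*(11/6 + B) = 0)
-h(Z(-2, -3)) = -1*0 = 0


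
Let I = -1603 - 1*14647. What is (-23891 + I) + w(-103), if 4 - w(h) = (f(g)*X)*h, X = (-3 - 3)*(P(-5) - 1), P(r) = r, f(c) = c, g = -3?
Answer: -51261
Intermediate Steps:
I = -16250 (I = -1603 - 14647 = -16250)
X = 36 (X = (-3 - 3)*(-5 - 1) = -6*(-6) = 36)
w(h) = 4 + 108*h (w(h) = 4 - (-3*36)*h = 4 - (-108)*h = 4 + 108*h)
(-23891 + I) + w(-103) = (-23891 - 16250) + (4 + 108*(-103)) = -40141 + (4 - 11124) = -40141 - 11120 = -51261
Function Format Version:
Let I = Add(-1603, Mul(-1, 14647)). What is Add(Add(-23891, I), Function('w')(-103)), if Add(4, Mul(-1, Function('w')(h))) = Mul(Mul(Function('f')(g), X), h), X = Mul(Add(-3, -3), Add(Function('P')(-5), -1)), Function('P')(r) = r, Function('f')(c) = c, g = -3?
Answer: -51261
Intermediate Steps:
I = -16250 (I = Add(-1603, -14647) = -16250)
X = 36 (X = Mul(Add(-3, -3), Add(-5, -1)) = Mul(-6, -6) = 36)
Function('w')(h) = Add(4, Mul(108, h)) (Function('w')(h) = Add(4, Mul(-1, Mul(Mul(-3, 36), h))) = Add(4, Mul(-1, Mul(-108, h))) = Add(4, Mul(108, h)))
Add(Add(-23891, I), Function('w')(-103)) = Add(Add(-23891, -16250), Add(4, Mul(108, -103))) = Add(-40141, Add(4, -11124)) = Add(-40141, -11120) = -51261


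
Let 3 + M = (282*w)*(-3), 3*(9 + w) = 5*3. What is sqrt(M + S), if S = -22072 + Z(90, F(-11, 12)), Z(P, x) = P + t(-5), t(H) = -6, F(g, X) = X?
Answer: I*sqrt(18607) ≈ 136.41*I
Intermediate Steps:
w = -4 (w = -9 + (5*3)/3 = -9 + (1/3)*15 = -9 + 5 = -4)
Z(P, x) = -6 + P (Z(P, x) = P - 6 = -6 + P)
S = -21988 (S = -22072 + (-6 + 90) = -22072 + 84 = -21988)
M = 3381 (M = -3 + (282*(-4))*(-3) = -3 - 1128*(-3) = -3 + 3384 = 3381)
sqrt(M + S) = sqrt(3381 - 21988) = sqrt(-18607) = I*sqrt(18607)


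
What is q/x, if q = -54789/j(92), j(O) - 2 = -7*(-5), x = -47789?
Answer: 7827/252599 ≈ 0.030986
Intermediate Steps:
j(O) = 37 (j(O) = 2 - 7*(-5) = 2 + 35 = 37)
q = -54789/37 ≈ -1480.8
q/x = -54789/37/(-47789) = -54789/37*(-1/47789) = 7827/252599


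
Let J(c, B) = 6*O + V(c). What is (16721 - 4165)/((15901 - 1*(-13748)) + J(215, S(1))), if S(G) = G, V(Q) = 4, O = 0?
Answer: 12556/29653 ≈ 0.42343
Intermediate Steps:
J(c, B) = 4 (J(c, B) = 6*0 + 4 = 0 + 4 = 4)
(16721 - 4165)/((15901 - 1*(-13748)) + J(215, S(1))) = (16721 - 4165)/((15901 - 1*(-13748)) + 4) = 12556/((15901 + 13748) + 4) = 12556/(29649 + 4) = 12556/29653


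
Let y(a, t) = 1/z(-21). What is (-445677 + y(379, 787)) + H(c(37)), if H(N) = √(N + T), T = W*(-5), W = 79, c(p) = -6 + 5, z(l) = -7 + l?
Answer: -12478957/28 + 6*I*√11 ≈ -4.4568e+5 + 19.9*I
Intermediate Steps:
c(p) = -1
T = -395 (T = 79*(-5) = -395)
y(a, t) = -1/28 (y(a, t) = 1/(-7 - 21) = 1/(-28) = -1/28)
H(N) = √(-395 + N) (H(N) = √(N - 395) = √(-395 + N))
(-445677 + y(379, 787)) + H(c(37)) = (-445677 - 1/28) + √(-395 - 1) = -12478957/28 + √(-396) = -12478957/28 + 6*I*√11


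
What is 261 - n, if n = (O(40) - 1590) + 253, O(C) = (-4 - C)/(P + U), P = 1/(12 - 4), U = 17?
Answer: 219278/137 ≈ 1600.6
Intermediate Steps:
P = ⅛ (P = 1/8 = ⅛ ≈ 0.12500)
O(C) = -32/137 - 8*C/137 (O(C) = (-4 - C)/(⅛ + 17) = (-4 - C)/(137/8) = (-4 - C)*(8/137) = -32/137 - 8*C/137)
n = -183521/137 (n = ((-32/137 - 8/137*40) - 1590) + 253 = ((-32/137 - 320/137) - 1590) + 253 = (-352/137 - 1590) + 253 = -218182/137 + 253 = -183521/137 ≈ -1339.6)
261 - n = 261 - 1*(-183521/137) = 261 + 183521/137 = 219278/137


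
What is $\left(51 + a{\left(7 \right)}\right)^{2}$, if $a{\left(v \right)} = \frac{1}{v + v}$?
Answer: $\frac{511225}{196} \approx 2608.3$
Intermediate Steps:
$a{\left(v \right)} = \frac{1}{2 v}$
$\left(51 + a{\left(7 \right)}\right)^{2} = \left(51 + \frac{1}{2 \cdot 7}\right)^{2} = \left(51 + \frac{1}{2} \cdot \frac{1}{7}\right)^{2} = \left(51 + \frac{1}{14}\right)^{2} = \left(\frac{715}{14}\right)^{2} = \frac{511225}{196}$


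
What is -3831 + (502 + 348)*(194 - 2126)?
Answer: -1646031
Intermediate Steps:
-3831 + (502 + 348)*(194 - 2126) = -3831 + 850*(-1932) = -3831 - 1642200 = -1646031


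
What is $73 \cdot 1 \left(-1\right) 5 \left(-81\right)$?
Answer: $29565$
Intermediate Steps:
$73 \cdot 1 \left(-1\right) 5 \left(-81\right) = 73 \left(\left(-1\right) 5\right) \left(-81\right) = 73 \left(-5\right) \left(-81\right) = \left(-365\right) \left(-81\right) = 29565$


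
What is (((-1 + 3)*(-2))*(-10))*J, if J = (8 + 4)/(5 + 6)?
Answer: 480/11 ≈ 43.636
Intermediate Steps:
J = 12/11 ≈ 1.0909
(((-1 + 3)*(-2))*(-10))*J = (((-1 + 3)*(-2))*(-10))*(12/11) = ((2*(-2))*(-10))*(12/11) = -4*(-10)*(12/11) = 40*(12/11) = 480/11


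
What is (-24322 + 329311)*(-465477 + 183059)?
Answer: -86134383402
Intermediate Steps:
(-24322 + 329311)*(-465477 + 183059) = 304989*(-282418) = -86134383402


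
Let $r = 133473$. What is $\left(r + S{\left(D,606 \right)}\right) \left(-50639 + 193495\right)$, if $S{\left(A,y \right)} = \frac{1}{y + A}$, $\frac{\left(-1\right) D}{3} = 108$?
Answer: $\frac{2688506134636}{141} \approx 1.9067 \cdot 10^{10}$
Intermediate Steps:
$D = -324$ ($D = \left(-3\right) 108 = -324$)
$S{\left(A,y \right)} = \frac{1}{A + y}$
$\left(r + S{\left(D,606 \right)}\right) \left(-50639 + 193495\right) = \left(133473 + \frac{1}{-324 + 606}\right) \left(-50639 + 193495\right) = \left(133473 + \frac{1}{282}\right) 142856 = \frac{37639387}{282} \cdot 142856 = \frac{2688506134636}{141}$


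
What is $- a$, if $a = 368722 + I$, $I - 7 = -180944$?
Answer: $-187785$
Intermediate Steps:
$I = -180937$ ($I = 7 - 180944 = -180937$)
$a = 187785$ ($a = 368722 - 180937 = 187785$)
$- a = \left(-1\right) 187785 = -187785$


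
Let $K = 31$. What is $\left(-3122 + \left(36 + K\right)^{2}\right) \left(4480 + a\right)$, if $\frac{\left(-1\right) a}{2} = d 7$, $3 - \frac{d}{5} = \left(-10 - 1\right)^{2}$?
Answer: $17415580$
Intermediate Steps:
$d = -590$ ($d = 15 - 5 \left(-10 - 1\right)^{2} = 15 - 5 \left(-11\right)^{2} = 15 - 605 = -590$)
$a = 8260$ ($a = - 2 \left(\left(-590\right) 7\right) = \left(-2\right) \left(-4130\right) = 8260$)
$\left(-3122 + \left(36 + K\right)^{2}\right) \left(4480 + a\right) = \left(-3122 + \left(36 + 31\right)^{2}\right) \left(4480 + 8260\right) = \left(-3122 + 67^{2}\right) 12740 = \left(-3122 + 4489\right) 12740 = 1367 \cdot 12740 = 17415580$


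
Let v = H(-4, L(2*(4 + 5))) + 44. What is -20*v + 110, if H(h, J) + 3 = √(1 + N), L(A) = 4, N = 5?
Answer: -710 - 20*√6 ≈ -758.99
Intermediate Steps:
H(h, J) = -3 + √6 (H(h, J) = -3 + √(1 + 5) = -3 + √6)
v = 41 + √6 (v = (-3 + √6) + 44 = 41 + √6 ≈ 43.449)
-20*v + 110 = -20*(41 + √6) + 110 = (-820 - 20*√6) + 110 = -710 - 20*√6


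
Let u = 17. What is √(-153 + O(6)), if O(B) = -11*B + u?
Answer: I*√202 ≈ 14.213*I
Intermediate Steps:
O(B) = 17 - 11*B (O(B) = -11*B + 17 = 17 - 11*B)
√(-153 + O(6)) = √(-153 + (17 - 11*6)) = √(-153 + (17 - 66)) = √(-153 - 49) = √(-202) = I*√202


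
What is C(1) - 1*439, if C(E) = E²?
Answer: -438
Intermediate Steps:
C(1) - 1*439 = 1² - 1*439 = 1 - 439 = -438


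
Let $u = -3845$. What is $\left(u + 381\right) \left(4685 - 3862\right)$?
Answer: $-2850872$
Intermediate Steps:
$\left(u + 381\right) \left(4685 - 3862\right) = \left(-3845 + 381\right) \left(4685 - 3862\right) = \left(-3464\right) 823 = -2850872$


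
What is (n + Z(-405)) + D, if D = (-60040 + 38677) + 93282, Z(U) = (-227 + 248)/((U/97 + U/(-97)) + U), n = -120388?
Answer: -6543322/135 ≈ -48469.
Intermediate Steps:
Z(U) = 21/U (Z(U) = 21/((U*(1/97) + U*(-1/97)) + U) = 21/((U/97 - U/97) + U) = 21/(0 + U) = 21/U)
D = 71919 (D = -21363 + 93282 = 71919)
(n + Z(-405)) + D = (-120388 + 21/(-405)) + 71919 = (-120388 + 21*(-1/405)) + 71919 = (-120388 - 7/135) + 71919 = -16252387/135 + 71919 = -6543322/135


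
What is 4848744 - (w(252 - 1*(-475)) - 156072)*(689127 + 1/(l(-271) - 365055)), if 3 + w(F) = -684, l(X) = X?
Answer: 39466791806700903/365326 ≈ 1.0803e+11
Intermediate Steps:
w(F) = -687 (w(F) = -3 - 684 = -687)
4848744 - (w(252 - 1*(-475)) - 156072)*(689127 + 1/(l(-271) - 365055)) = 4848744 - (-687 - 156072)*(689127 + 1/(-271 - 365055)) = 4848744 - (-156759)*(689127 + 1/(-365326)) = 4848744 - (-156759)*(689127 - 1/365326) = 4848744 - (-156759)*251756010401/365326 = 4848744 - 1*(-39465020434450359/365326) = 4848744 + 39465020434450359/365326 = 39466791806700903/365326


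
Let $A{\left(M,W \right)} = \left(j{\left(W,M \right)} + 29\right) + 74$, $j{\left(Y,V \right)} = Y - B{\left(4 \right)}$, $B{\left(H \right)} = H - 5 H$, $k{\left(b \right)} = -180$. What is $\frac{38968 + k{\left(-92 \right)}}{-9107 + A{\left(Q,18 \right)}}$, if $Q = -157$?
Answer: $- \frac{19394}{4485} \approx -4.3242$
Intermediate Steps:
$B{\left(H \right)} = - 4 H$
$j{\left(Y,V \right)} = 16 + Y$ ($j{\left(Y,V \right)} = Y - \left(-4\right) 4 = Y - -16 = Y + 16 = 16 + Y$)
$A{\left(M,W \right)} = 119 + W$ ($A{\left(M,W \right)} = \left(\left(16 + W\right) + 29\right) + 74 = \left(45 + W\right) + 74 = 119 + W$)
$\frac{38968 + k{\left(-92 \right)}}{-9107 + A{\left(Q,18 \right)}} = \frac{38968 - 180}{-9107 + \left(119 + 18\right)} = \frac{38788}{-9107 + 137} = \frac{38788}{-8970} = 38788 \left(- \frac{1}{8970}\right) = - \frac{19394}{4485}$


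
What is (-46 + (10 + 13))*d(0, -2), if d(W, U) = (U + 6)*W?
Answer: 0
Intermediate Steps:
d(W, U) = W*(6 + U) (d(W, U) = (6 + U)*W = W*(6 + U))
(-46 + (10 + 13))*d(0, -2) = (-46 + (10 + 13))*(0*(6 - 2)) = (-46 + 23)*(0*4) = -23*0 = 0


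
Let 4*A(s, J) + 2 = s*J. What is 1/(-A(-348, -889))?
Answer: -2/154685 ≈ -1.2930e-5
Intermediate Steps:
A(s, J) = -½ + J*s/4 (A(s, J) = -½ + (s*J)/4 = -½ + (J*s)/4 = -½ + J*s/4)
1/(-A(-348, -889)) = 1/(-(-½ + (¼)*(-889)*(-348))) = 1/(-(-½ + 77343)) = 1/(-1*154685/2) = 1/(-154685/2) = -2/154685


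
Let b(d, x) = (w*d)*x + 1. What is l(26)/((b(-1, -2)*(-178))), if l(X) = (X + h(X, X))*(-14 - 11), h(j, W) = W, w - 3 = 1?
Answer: 650/801 ≈ 0.81149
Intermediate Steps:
w = 4 (w = 3 + 1 = 4)
l(X) = -50*X (l(X) = (X + X)*(-14 - 11) = (2*X)*(-25) = -50*X)
b(d, x) = 1 + 4*d*x (b(d, x) = (4*d)*x + 1 = 4*d*x + 1 = 1 + 4*d*x)
l(26)/((b(-1, -2)*(-178))) = (-50*26)/(((1 + 4*(-1)*(-2))*(-178))) = -1300*(-1/(178*(1 + 8))) = -1300/(9*(-178)) = -1300/(-1602) = -1300*(-1/1602) = 650/801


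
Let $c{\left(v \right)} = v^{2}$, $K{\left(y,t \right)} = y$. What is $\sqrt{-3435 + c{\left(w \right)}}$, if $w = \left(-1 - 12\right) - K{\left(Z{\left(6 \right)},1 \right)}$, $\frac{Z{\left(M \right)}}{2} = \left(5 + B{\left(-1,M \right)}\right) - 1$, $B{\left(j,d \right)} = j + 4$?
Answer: $i \sqrt{2706} \approx 52.019 i$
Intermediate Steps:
$B{\left(j,d \right)} = 4 + j$
$Z{\left(M \right)} = 14$ ($Z{\left(M \right)} = 2 \left(\left(5 + \left(4 - 1\right)\right) - 1\right) = 2 \left(\left(5 + 3\right) - 1\right) = 2 \left(8 - 1\right) = 2 \cdot 7 = 14$)
$w = -27$ ($w = \left(-1 - 12\right) - 14 = -13 - 14 = -27$)
$\sqrt{-3435 + c{\left(w \right)}} = \sqrt{-3435 + \left(-27\right)^{2}} = \sqrt{-3435 + 729} = \sqrt{-2706} = i \sqrt{2706}$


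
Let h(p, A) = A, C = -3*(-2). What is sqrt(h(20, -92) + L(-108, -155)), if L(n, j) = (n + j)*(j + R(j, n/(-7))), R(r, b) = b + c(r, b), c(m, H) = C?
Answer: sqrt(1716827)/7 ≈ 187.18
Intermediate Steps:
C = 6
c(m, H) = 6
R(r, b) = 6 + b (R(r, b) = b + 6 = 6 + b)
L(n, j) = (j + n)*(6 + j - n/7) (L(n, j) = (n + j)*(j + (6 + n/(-7))) = (j + n)*(j + (6 + n*(-1/7))) = (j + n)*(j + (6 - n/7)) = (j + n)*(6 + j - n/7))
sqrt(h(20, -92) + L(-108, -155)) = sqrt(-92 + ((-155)**2 - 155*(-108) - 1/7*(-155)*(-42 - 108) - 1/7*(-108)*(-42 - 108))) = sqrt(-92 + (24025 + 16740 - 1/7*(-155)*(-150) - 1/7*(-108)*(-150))) = sqrt(-92 + (24025 + 16740 - 23250/7 - 16200/7)) = sqrt(-92 + 245905/7) = sqrt(245261/7) = sqrt(1716827)/7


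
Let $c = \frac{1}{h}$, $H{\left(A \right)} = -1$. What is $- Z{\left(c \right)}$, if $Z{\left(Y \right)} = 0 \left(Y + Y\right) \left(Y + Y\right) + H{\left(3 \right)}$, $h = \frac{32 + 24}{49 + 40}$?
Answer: $1$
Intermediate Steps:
$h = \frac{56}{89} \approx 0.62921$
$c = \frac{89}{56}$ ($c = \frac{1}{\frac{56}{89}} = \frac{89}{56} \approx 1.5893$)
$Z{\left(Y \right)} = -1$ ($Z{\left(Y \right)} = 0 \left(Y + Y\right) \left(Y + Y\right) - 1 = 0 \cdot 2 Y 2 Y - 1 = 0 \cdot 4 Y^{2} - 1 = 0 - 1 = -1$)
$- Z{\left(c \right)} = \left(-1\right) \left(-1\right) = 1$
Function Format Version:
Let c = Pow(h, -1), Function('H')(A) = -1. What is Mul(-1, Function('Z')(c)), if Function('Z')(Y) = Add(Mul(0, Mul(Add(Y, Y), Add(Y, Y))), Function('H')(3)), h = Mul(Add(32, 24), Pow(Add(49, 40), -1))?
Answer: 1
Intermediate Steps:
h = Rational(56, 89) (h = Mul(56, Pow(89, -1)) = Mul(56, Rational(1, 89)) = Rational(56, 89) ≈ 0.62921)
c = Rational(89, 56) (c = Pow(Rational(56, 89), -1) = Rational(89, 56) ≈ 1.5893)
Function('Z')(Y) = -1 (Function('Z')(Y) = Add(Mul(0, Mul(Add(Y, Y), Add(Y, Y))), -1) = Add(Mul(0, Mul(Mul(2, Y), Mul(2, Y))), -1) = Add(Mul(0, Mul(4, Pow(Y, 2))), -1) = Add(0, -1) = -1)
Mul(-1, Function('Z')(c)) = Mul(-1, -1) = 1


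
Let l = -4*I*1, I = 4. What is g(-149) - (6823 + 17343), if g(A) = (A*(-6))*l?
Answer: -38470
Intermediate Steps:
l = -16 (l = -4*4*1 = -16*1 = -16)
g(A) = 96*A (g(A) = (A*(-6))*(-16) = -6*A*(-16) = 96*A)
g(-149) - (6823 + 17343) = 96*(-149) - (6823 + 17343) = -14304 - 1*24166 = -14304 - 24166 = -38470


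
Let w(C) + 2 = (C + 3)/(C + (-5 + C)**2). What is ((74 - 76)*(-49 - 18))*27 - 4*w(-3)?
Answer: 3626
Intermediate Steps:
w(C) = -2 + (3 + C)/(C + (-5 + C)**2) (w(C) = -2 + (C + 3)/(C + (-5 + C)**2) = -2 + (3 + C)/(C + (-5 + C)**2))
((74 - 76)*(-49 - 18))*27 - 4*w(-3) = ((74 - 76)*(-49 - 18))*27 - 4*(3 - 1*(-3) - 2*(-5 - 3)**2)/(-3 + (-5 - 3)**2) = -2*(-67)*27 - 4*(3 + 3 - 2*(-8)**2)/(-3 + (-8)**2) = 134*27 - 4*(3 + 3 - 2*64)/(-3 + 64) = 3618 - 4*(3 + 3 - 128)/61 = 3618 - 4*(-122)/61 = 3618 - 4*(-2) = 3618 + 8 = 3626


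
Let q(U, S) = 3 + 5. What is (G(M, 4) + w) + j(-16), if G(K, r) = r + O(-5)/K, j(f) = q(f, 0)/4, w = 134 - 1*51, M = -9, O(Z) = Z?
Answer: 806/9 ≈ 89.556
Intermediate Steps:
q(U, S) = 8
w = 83 (w = 134 - 51 = 83)
j(f) = 2 (j(f) = 8/4 = 8*(¼) = 2)
G(K, r) = r - 5/K
(G(M, 4) + w) + j(-16) = ((4 - 5/(-9)) + 83) + 2 = ((4 - 5*(-⅑)) + 83) + 2 = ((4 + 5/9) + 83) + 2 = (41/9 + 83) + 2 = 788/9 + 2 = 806/9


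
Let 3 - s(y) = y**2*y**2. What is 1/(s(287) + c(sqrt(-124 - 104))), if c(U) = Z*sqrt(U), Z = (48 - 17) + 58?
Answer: 1/(-6784652158 + 89*sqrt(2)*57**(1/4)*sqrt(I)) ≈ -1.4739e-10 - 0.e-17*I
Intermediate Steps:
Z = 89 (Z = 31 + 58 = 89)
s(y) = 3 - y**4 (s(y) = 3 - y**2*y**2 = 3 - y**4)
c(U) = 89*sqrt(U)
1/(s(287) + c(sqrt(-124 - 104))) = 1/((3 - 1*287**4) + 89*sqrt(sqrt(-124 - 104))) = 1/((3 - 1*6784652161) + 89*sqrt(sqrt(-228))) = 1/((3 - 6784652161) + 89*sqrt(2*I*sqrt(57))) = 1/(-6784652158 + 89*(sqrt(2)*57**(1/4)*sqrt(I))) = 1/(-6784652158 + 89*sqrt(2)*57**(1/4)*sqrt(I))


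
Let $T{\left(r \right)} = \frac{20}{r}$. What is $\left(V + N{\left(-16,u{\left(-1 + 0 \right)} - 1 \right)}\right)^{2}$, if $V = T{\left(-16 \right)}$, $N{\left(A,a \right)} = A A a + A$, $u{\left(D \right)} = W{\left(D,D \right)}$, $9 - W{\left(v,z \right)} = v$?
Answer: $\frac{83667609}{16} \approx 5.2292 \cdot 10^{6}$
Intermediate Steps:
$W{\left(v,z \right)} = 9 - v$
$u{\left(D \right)} = 9 - D$
$N{\left(A,a \right)} = A + a A^{2}$ ($N{\left(A,a \right)} = A^{2} a + A = a A^{2} + A = A + a A^{2}$)
$V = - \frac{5}{4}$ ($V = \frac{20}{-16} = 20 \left(- \frac{1}{16}\right) = - \frac{5}{4} \approx -1.25$)
$\left(V + N{\left(-16,u{\left(-1 + 0 \right)} - 1 \right)}\right)^{2} = \left(- \frac{5}{4} - 16 \left(1 - 16 \left(\left(9 - \left(-1 + 0\right)\right) - 1\right)\right)\right)^{2} = \left(- \frac{5}{4} - 16 \left(1 - 16 \left(\left(9 - -1\right) - 1\right)\right)\right)^{2} = \left(- \frac{5}{4} - 16 \left(1 - 16 \left(\left(9 + 1\right) - 1\right)\right)\right)^{2} = \left(- \frac{5}{4} - 16 \left(1 - 16 \left(10 - 1\right)\right)\right)^{2} = \left(- \frac{5}{4} - 16 \left(1 - 144\right)\right)^{2} = \left(- \frac{5}{4} - -2288\right)^{2} = \left(- \frac{5}{4} + 2288\right)^{2} = \left(\frac{9147}{4}\right)^{2} = \frac{83667609}{16}$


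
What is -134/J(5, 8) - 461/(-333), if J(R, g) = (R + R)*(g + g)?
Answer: 14569/26640 ≈ 0.54688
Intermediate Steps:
J(R, g) = 4*R*g (J(R, g) = (2*R)*(2*g) = 4*R*g)
-134/J(5, 8) - 461/(-333) = -134/(4*5*8) - 461/(-333) = -134/160 - 461*(-1/333) = -134*1/160 + 461/333 = -67/80 + 461/333 = 14569/26640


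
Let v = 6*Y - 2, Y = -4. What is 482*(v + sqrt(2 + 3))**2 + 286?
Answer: 328528 - 25064*sqrt(5) ≈ 2.7248e+5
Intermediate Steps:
v = -26 (v = 6*(-4) - 2 = -24 - 2 = -26)
482*(v + sqrt(2 + 3))**2 + 286 = 482*(-26 + sqrt(2 + 3))**2 + 286 = 482*(-26 + sqrt(5))**2 + 286 = 286 + 482*(-26 + sqrt(5))**2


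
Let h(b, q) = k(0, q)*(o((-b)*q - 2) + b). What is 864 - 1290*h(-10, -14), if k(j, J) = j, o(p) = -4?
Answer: 864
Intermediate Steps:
h(b, q) = 0 (h(b, q) = 0*(-4 + b) = 0)
864 - 1290*h(-10, -14) = 864 - 1290*0 = 864 + 0 = 864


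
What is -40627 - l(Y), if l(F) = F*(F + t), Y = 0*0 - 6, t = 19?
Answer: -40549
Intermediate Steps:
Y = -6 (Y = 0 - 6 = -6)
l(F) = F*(19 + F) (l(F) = F*(F + 19) = F*(19 + F))
-40627 - l(Y) = -40627 - (-6)*(19 - 6) = -40627 - (-6)*13 = -40627 - 1*(-78) = -40627 + 78 = -40549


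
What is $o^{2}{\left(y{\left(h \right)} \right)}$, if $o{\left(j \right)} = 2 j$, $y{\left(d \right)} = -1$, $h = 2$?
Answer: $4$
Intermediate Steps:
$o^{2}{\left(y{\left(h \right)} \right)} = \left(2 \left(-1\right)\right)^{2} = \left(-2\right)^{2} = 4$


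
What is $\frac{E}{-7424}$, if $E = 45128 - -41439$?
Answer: $- \frac{86567}{7424} \approx -11.66$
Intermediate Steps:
$E = 86567$ ($E = 45128 + 41439 = 86567$)
$\frac{E}{-7424} = \frac{86567}{-7424} = 86567 \left(- \frac{1}{7424}\right) = - \frac{86567}{7424}$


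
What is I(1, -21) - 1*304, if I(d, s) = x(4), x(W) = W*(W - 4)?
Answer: -304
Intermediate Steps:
x(W) = W*(-4 + W)
I(d, s) = 0 (I(d, s) = 4*(-4 + 4) = 4*0 = 0)
I(1, -21) - 1*304 = 0 - 1*304 = 0 - 304 = -304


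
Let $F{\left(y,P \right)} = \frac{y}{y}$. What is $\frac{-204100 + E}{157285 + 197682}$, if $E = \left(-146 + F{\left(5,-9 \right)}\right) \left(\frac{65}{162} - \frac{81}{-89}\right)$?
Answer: $- \frac{2945455315}{5117914206} \approx -0.57552$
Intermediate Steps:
$F{\left(y,P \right)} = 1$
$E = - \frac{2741515}{14418}$ ($E = \left(-146 + 1\right) \left(\frac{65}{162} - \frac{81}{-89}\right) = - 145 \left(65 \cdot \frac{1}{162} - - \frac{81}{89}\right) = - 145 \left(\frac{65}{162} + \frac{81}{89}\right) = \left(-145\right) \frac{18907}{14418} = - \frac{2741515}{14418} \approx -190.15$)
$\frac{-204100 + E}{157285 + 197682} = \frac{-204100 - \frac{2741515}{14418}}{157285 + 197682} = - \frac{2945455315}{14418 \cdot 354967} = \left(- \frac{2945455315}{14418}\right) \frac{1}{354967} = - \frac{2945455315}{5117914206}$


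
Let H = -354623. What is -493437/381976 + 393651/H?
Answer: -46478477661/19351067864 ≈ -2.4019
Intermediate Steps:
-493437/381976 + 393651/H = -493437/381976 + 393651/(-354623) = -493437*1/381976 + 393651*(-1/354623) = -70491/54568 - 393651/354623 = -46478477661/19351067864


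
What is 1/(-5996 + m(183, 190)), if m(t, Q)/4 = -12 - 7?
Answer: -1/6072 ≈ -0.00016469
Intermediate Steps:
m(t, Q) = -76 (m(t, Q) = 4*(-12 - 7) = 4*(-19) = -76)
1/(-5996 + m(183, 190)) = 1/(-5996 - 76) = 1/(-6072) = -1/6072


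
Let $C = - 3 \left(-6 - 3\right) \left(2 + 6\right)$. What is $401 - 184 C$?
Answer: $-39343$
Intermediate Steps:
$C = 216$ ($C = - 3 \left(\left(-9\right) 8\right) = \left(-3\right) \left(-72\right) = 216$)
$401 - 184 C = 401 - 39744 = -39343$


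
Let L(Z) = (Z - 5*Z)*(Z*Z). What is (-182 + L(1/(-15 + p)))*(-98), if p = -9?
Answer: 30820559/1728 ≈ 17836.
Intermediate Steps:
L(Z) = -4*Z³ (L(Z) = (-4*Z)*Z² = -4*Z³)
(-182 + L(1/(-15 + p)))*(-98) = (-182 - 4/(-15 - 9)³)*(-98) = (-182 - 4*(1/(-24))³)*(-98) = (-182 - 4*(-1/24)³)*(-98) = (-182 - 4*(-1/13824))*(-98) = (-182 + 1/3456)*(-98) = -628991/3456*(-98) = 30820559/1728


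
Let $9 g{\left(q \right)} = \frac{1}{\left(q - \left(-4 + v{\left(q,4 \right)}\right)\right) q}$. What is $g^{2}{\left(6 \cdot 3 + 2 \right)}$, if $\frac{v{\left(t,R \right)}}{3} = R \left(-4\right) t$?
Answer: $\frac{1}{31371494400} \approx 3.1876 \cdot 10^{-11}$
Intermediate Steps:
$v{\left(t,R \right)} = - 12 R t$ ($v{\left(t,R \right)} = 3 R \left(-4\right) t = 3 - 4 R t = 3 \left(- 4 R t\right) = - 12 R t$)
$g{\left(q \right)} = \frac{1}{9 q \left(4 + 49 q\right)}$ ($g{\left(q \right)} = \frac{\frac{1}{q - \left(-4 - 48 q\right)} \frac{1}{q}}{9} = \frac{\frac{1}{q + \left(4 + 48 q\right)} \frac{1}{q}}{9} = \frac{\frac{1}{4 + 49 q} \frac{1}{q}}{9} = \frac{\frac{1}{q} \frac{1}{4 + 49 q}}{9} = \frac{1}{9 q \left(4 + 49 q\right)}$)
$g^{2}{\left(6 \cdot 3 + 2 \right)} = \left(\frac{1}{9 \left(6 \cdot 3 + 2\right) \left(4 + 49 \left(6 \cdot 3 + 2\right)\right)}\right)^{2} = \left(\frac{1}{9 \left(18 + 2\right) \left(4 + 49 \left(18 + 2\right)\right)}\right)^{2} = \left(\frac{1}{9 \cdot 20 \left(4 + 49 \cdot 20\right)}\right)^{2} = \left(\frac{1}{9} \cdot \frac{1}{20} \frac{1}{4 + 980}\right)^{2} = \left(\frac{1}{9} \cdot \frac{1}{20} \cdot \frac{1}{984}\right)^{2} = \left(\frac{1}{177120}\right)^{2} = \frac{1}{31371494400}$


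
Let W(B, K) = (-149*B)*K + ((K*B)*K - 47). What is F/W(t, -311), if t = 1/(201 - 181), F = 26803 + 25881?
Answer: 26342/3553 ≈ 7.4140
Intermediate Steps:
F = 52684
t = 1/20 ≈ 0.050000
W(B, K) = -47 + B*K**2 - 149*B*K (W(B, K) = -149*B*K + ((B*K)*K - 47) = -149*B*K + (B*K**2 - 47) = -149*B*K + (-47 + B*K**2) = -47 + B*K**2 - 149*B*K)
F/W(t, -311) = 52684/(-47 + (1/20)*(-311)**2 - 149*1/20*(-311)) = 52684/(-47 + (1/20)*96721 + 46339/20) = 52684/(-47 + 96721/20 + 46339/20) = 52684/7106 = 52684*(1/7106) = 26342/3553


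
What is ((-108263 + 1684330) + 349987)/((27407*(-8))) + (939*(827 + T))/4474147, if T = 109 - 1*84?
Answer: -4221018893385/490491787316 ≈ -8.6057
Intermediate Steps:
T = 25 (T = 109 - 84 = 25)
((-108263 + 1684330) + 349987)/((27407*(-8))) + (939*(827 + T))/4474147 = ((-108263 + 1684330) + 349987)/((27407*(-8))) + (939*(827 + 25))/4474147 = (1576067 + 349987)/(-219256) + (939*852)*(1/4474147) = 1926054*(-1/219256) + 800028*(1/4474147) = -963027/109628 + 800028/4474147 = -4221018893385/490491787316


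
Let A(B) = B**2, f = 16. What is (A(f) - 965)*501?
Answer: -355209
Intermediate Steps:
(A(f) - 965)*501 = (16**2 - 965)*501 = (256 - 965)*501 = -709*501 = -355209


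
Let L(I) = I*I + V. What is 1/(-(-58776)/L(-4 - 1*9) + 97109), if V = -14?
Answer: 5/487441 ≈ 1.0258e-5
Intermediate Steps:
L(I) = -14 + I² (L(I) = I*I - 14 = I² - 14 = -14 + I²)
1/(-(-58776)/L(-4 - 1*9) + 97109) = 1/(-(-58776)/(-14 + (-4 - 1*9)²) + 97109) = 1/(-(-58776)/(-14 + (-4 - 9)²) + 97109) = 1/(-(-58776)/(-14 + (-13)²) + 97109) = 1/(-(-58776)/(-14 + 169) + 97109) = 1/(-(-58776)/155 + 97109) = 1/(-237*(-8/5) + 97109) = 1/(1896/5 + 97109) = 1/(487441/5) = 5/487441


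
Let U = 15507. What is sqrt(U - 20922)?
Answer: 19*I*sqrt(15) ≈ 73.587*I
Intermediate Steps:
sqrt(U - 20922) = sqrt(15507 - 20922) = sqrt(-5415) = 19*I*sqrt(15)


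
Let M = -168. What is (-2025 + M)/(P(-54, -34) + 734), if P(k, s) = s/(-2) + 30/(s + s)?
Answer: -74562/25519 ≈ -2.9218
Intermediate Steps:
P(k, s) = 15/s - s/2 (P(k, s) = s*(-1/2) + 30/((2*s)) = -s/2 + 30*(1/(2*s)) = -s/2 + 15/s = 15/s - s/2)
(-2025 + M)/(P(-54, -34) + 734) = (-2025 - 168)/((15/(-34) - 1/2*(-34)) + 734) = -2193/((15*(-1/34) + 17) + 734) = -2193/((-15/34 + 17) + 734) = -2193/(563/34 + 734) = -2193/25519/34 = -2193*34/25519 = -74562/25519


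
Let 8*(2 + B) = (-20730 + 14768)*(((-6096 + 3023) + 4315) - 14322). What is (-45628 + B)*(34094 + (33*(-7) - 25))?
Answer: 328304397120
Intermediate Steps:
B = 9747868 (B = -2 + ((-20730 + 14768)*(((-6096 + 3023) + 4315) - 14322))/8 = -2 + (-5962*((-3073 + 4315) - 14322))/8 = -2 + (-5962*(1242 - 14322))/8 = -2 + (-5962*(-13080))/8 = -2 + (1/8)*77982960 = -2 + 9747870 = 9747868)
(-45628 + B)*(34094 + (33*(-7) - 25)) = (-45628 + 9747868)*(34094 + (33*(-7) - 25)) = 9702240*(34094 + (-231 - 25)) = 9702240*(34094 - 256) = 9702240*33838 = 328304397120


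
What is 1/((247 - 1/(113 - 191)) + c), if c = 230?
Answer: 78/37207 ≈ 0.0020964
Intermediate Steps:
1/((247 - 1/(113 - 191)) + c) = 1/((247 - 1/(113 - 191)) + 230) = 1/((247 - 1/(-78)) + 230) = 1/((247 - 1*(-1/78)) + 230) = 1/((247 + 1/78) + 230) = 1/(19267/78 + 230) = 1/(37207/78) = 78/37207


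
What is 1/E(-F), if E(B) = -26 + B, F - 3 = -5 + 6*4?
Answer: -1/48 ≈ -0.020833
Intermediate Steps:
F = 22 (F = 3 + (-5 + 6*4) = 3 + (-5 + 24) = 3 + 19 = 22)
1/E(-F) = 1/(-26 - 1*22) = 1/(-26 - 22) = 1/(-48) = -1/48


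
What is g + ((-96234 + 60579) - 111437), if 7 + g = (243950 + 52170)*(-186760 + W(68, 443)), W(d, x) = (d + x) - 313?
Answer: -55244886539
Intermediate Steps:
W(d, x) = -313 + d + x
g = -55244739447 (g = -7 + (243950 + 52170)*(-186760 + (-313 + 68 + 443)) = -7 + 296120*(-186760 + 198) = -7 + 296120*(-186562) = -7 - 55244739440 = -55244739447)
g + ((-96234 + 60579) - 111437) = -55244739447 + ((-96234 + 60579) - 111437) = -55244739447 + (-35655 - 111437) = -55244739447 - 147092 = -55244886539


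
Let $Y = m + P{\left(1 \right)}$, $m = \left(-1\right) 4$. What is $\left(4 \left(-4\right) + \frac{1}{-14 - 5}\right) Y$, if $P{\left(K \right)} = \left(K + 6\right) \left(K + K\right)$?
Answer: $- \frac{3050}{19} \approx -160.53$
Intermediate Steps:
$P{\left(K \right)} = 2 K \left(6 + K\right)$ ($P{\left(K \right)} = \left(6 + K\right) 2 K = 2 K \left(6 + K\right)$)
$m = -4$
$Y = 10$ ($Y = -4 + 2 \cdot 1 \left(6 + 1\right) = -4 + 2 \cdot 1 \cdot 7 = -4 + 14 = 10$)
$\left(4 \left(-4\right) + \frac{1}{-14 - 5}\right) Y = \left(4 \left(-4\right) + \frac{1}{-14 - 5}\right) 10 = \left(-16 + \frac{1}{-19}\right) 10 = \left(-16 - \frac{1}{19}\right) 10 = \left(- \frac{305}{19}\right) 10 = - \frac{3050}{19}$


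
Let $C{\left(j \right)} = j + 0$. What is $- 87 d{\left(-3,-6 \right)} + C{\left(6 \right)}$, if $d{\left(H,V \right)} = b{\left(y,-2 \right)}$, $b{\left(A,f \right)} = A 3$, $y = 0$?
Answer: $6$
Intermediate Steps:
$b{\left(A,f \right)} = 3 A$
$d{\left(H,V \right)} = 0$ ($d{\left(H,V \right)} = 3 \cdot 0 = 0$)
$C{\left(j \right)} = j$
$- 87 d{\left(-3,-6 \right)} + C{\left(6 \right)} = \left(-87\right) 0 + 6 = 0 + 6 = 6$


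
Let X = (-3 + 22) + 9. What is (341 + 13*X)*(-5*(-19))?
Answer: 66975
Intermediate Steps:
X = 28 (X = 19 + 9 = 28)
(341 + 13*X)*(-5*(-19)) = (341 + 13*28)*(-5*(-19)) = (341 + 364)*95 = 705*95 = 66975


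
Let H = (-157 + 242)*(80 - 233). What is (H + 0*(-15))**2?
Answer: 169130025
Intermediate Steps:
H = -13005 (H = 85*(-153) = -13005)
(H + 0*(-15))**2 = (-13005 + 0*(-15))**2 = (-13005 + 0)**2 = (-13005)**2 = 169130025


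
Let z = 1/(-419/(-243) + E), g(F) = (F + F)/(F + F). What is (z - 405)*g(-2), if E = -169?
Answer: -16462683/40648 ≈ -405.01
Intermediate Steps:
g(F) = 1 (g(F) = (2*F)/((2*F)) = (2*F)*(1/(2*F)) = 1)
z = -243/40648 (z = 1/(-419/(-243) - 169) = 1/(-419*(-1/243) - 169) = 1/(419/243 - 169) = 1/(-40648/243) = -243/40648 ≈ -0.0059782)
(z - 405)*g(-2) = (-243/40648 - 405)*1 = -16462683/40648*1 = -16462683/40648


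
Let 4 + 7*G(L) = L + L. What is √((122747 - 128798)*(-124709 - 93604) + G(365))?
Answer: √64729591269/7 ≈ 36346.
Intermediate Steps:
G(L) = -4/7 + 2*L/7 (G(L) = -4/7 + (L + L)/7 = -4/7 + (2*L)/7 = -4/7 + 2*L/7)
√((122747 - 128798)*(-124709 - 93604) + G(365)) = √((122747 - 128798)*(-124709 - 93604) + (-4/7 + (2/7)*365)) = √(-6051*(-218313) + (-4/7 + 730/7)) = √(1321011963 + 726/7) = √(9247084467/7) = √64729591269/7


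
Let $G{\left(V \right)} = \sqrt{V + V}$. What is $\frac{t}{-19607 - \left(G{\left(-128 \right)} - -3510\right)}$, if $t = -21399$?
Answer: $\frac{494680683}{534395945} - \frac{342384 i}{534395945} \approx 0.92568 - 0.00064069 i$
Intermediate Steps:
$G{\left(V \right)} = \sqrt{2} \sqrt{V}$ ($G{\left(V \right)} = \sqrt{2 V} = \sqrt{2} \sqrt{V}$)
$\frac{t}{-19607 - \left(G{\left(-128 \right)} - -3510\right)} = - \frac{21399}{-19607 - \left(\sqrt{2} \sqrt{-128} - -3510\right)} = - \frac{21399}{-19607 - \left(\sqrt{2} \cdot 8 i \sqrt{2} + 3510\right)} = - \frac{21399}{-19607 - \left(16 i + 3510\right)} = - \frac{21399}{-19607 - \left(3510 + 16 i\right)} = - \frac{21399}{-23117 - 16 i} = - 21399 \frac{-23117 + 16 i}{534395945} = - \frac{21399 \left(-23117 + 16 i\right)}{534395945}$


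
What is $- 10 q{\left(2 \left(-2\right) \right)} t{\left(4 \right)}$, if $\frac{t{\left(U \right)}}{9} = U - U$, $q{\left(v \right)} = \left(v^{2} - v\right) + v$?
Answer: $0$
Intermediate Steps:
$q{\left(v \right)} = v^{2}$
$t{\left(U \right)} = 0$ ($t{\left(U \right)} = 9 \left(U - U\right) = 9 \cdot 0 = 0$)
$- 10 q{\left(2 \left(-2\right) \right)} t{\left(4 \right)} = - 10 \left(2 \left(-2\right)\right)^{2} \cdot 0 = - 10 \left(-4\right)^{2} \cdot 0 = \left(-10\right) 16 \cdot 0 = \left(-160\right) 0 = 0$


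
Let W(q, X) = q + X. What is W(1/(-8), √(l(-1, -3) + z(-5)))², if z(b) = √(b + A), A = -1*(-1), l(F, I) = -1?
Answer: (1 - 8*√(-1 + 2*I))²/64 ≈ -1.1809 + 1.682*I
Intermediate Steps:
A = 1
z(b) = √(1 + b) (z(b) = √(b + 1) = √(1 + b))
W(q, X) = X + q
W(1/(-8), √(l(-1, -3) + z(-5)))² = (√(-1 + √(1 - 5)) + 1/(-8))² = (√(-1 + √(-4)) - ⅛)² = (√(-1 + 2*I) - ⅛)² = (-⅛ + √(-1 + 2*I))²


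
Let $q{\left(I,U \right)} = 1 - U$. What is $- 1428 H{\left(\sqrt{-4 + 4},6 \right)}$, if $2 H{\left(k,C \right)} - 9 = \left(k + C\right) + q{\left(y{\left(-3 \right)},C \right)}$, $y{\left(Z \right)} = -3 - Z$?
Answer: $-7140$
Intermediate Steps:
$H{\left(k,C \right)} = 5 + \frac{k}{2}$ ($H{\left(k,C \right)} = \frac{9}{2} + \frac{\left(k + C\right) - \left(-1 + C\right)}{2} = \frac{9}{2} + \frac{\left(C + k\right) - \left(-1 + C\right)}{2} = \frac{9}{2} + \frac{1 + k}{2} = \frac{9}{2} + \left(\frac{1}{2} + \frac{k}{2}\right) = 5 + \frac{k}{2}$)
$- 1428 H{\left(\sqrt{-4 + 4},6 \right)} = - 1428 \left(5 + \frac{\sqrt{-4 + 4}}{2}\right) = - 1428 \left(5 + \frac{\sqrt{0}}{2}\right) = - 1428 \left(5 + \frac{1}{2} \cdot 0\right) = - 1428 \left(5 + 0\right) = \left(-1428\right) 5 = -7140$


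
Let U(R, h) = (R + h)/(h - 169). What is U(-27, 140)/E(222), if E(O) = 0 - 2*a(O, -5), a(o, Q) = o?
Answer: 113/12876 ≈ 0.0087760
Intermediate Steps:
E(O) = -2*O (E(O) = 0 - 2*O = -2*O)
U(R, h) = (R + h)/(-169 + h)
U(-27, 140)/E(222) = ((-27 + 140)/(-169 + 140))/((-2*222)) = (113/(-29))/(-444) = -1/29*113*(-1/444) = -113/29*(-1/444) = 113/12876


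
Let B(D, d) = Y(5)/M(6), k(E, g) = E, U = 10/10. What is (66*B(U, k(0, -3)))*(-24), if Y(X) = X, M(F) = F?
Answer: -1320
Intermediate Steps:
U = 1 (U = 10*(⅒) = 1)
B(D, d) = ⅚ (B(D, d) = 5/6 = 5*(⅙) = ⅚)
(66*B(U, k(0, -3)))*(-24) = (66*(⅚))*(-24) = 55*(-24) = -1320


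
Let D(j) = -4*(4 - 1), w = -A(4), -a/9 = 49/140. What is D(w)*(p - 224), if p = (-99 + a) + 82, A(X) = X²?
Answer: 14649/5 ≈ 2929.8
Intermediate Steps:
a = -63/20 (a = -441/140 = -9*7/20 = -63/20 ≈ -3.1500)
w = -16 (w = -1*4² = -1*16 = -16)
D(j) = -12 (D(j) = -4*3 = -12)
p = -403/20 (p = (-99 - 63/20) + 82 = -2043/20 + 82 = -403/20 ≈ -20.150)
D(w)*(p - 224) = -12*(-403/20 - 224) = -12*(-4883/20) = 14649/5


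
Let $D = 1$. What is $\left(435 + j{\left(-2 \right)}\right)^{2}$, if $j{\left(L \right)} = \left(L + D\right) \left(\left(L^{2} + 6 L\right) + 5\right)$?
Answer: $191844$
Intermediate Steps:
$j{\left(L \right)} = \left(1 + L\right) \left(5 + L^{2} + 6 L\right)$ ($j{\left(L \right)} = \left(L + 1\right) \left(\left(L^{2} + 6 L\right) + 5\right) = \left(1 + L\right) \left(5 + L^{2} + 6 L\right)$)
$\left(435 + j{\left(-2 \right)}\right)^{2} = \left(435 + \left(5 + \left(-2\right)^{3} + 7 \left(-2\right)^{2} + 11 \left(-2\right)\right)\right)^{2} = \left(435 + \left(5 - 8 + 7 \cdot 4 - 22\right)\right)^{2} = \left(435 + \left(5 - 8 + 28 - 22\right)\right)^{2} = \left(435 + 3\right)^{2} = 438^{2} = 191844$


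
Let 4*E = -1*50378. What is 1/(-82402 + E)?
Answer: -2/189993 ≈ -1.0527e-5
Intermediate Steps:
E = -25189/2 (E = (-1*50378)/4 = (¼)*(-50378) = -25189/2 ≈ -12595.)
1/(-82402 + E) = 1/(-82402 - 25189/2) = 1/(-189993/2) = -2/189993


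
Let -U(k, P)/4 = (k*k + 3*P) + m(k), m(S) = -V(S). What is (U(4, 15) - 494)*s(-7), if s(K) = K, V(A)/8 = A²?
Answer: 1582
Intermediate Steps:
V(A) = 8*A²
m(S) = -8*S²
U(k, P) = -12*P + 28*k² (U(k, P) = -4*((k*k + 3*P) - 8*k²) = -4*((k² + 3*P) - 8*k²) = -4*(-7*k² + 3*P) = -12*P + 28*k²)
(U(4, 15) - 494)*s(-7) = ((-12*15 + 28*4²) - 494)*(-7) = ((-180 + 28*16) - 494)*(-7) = ((-180 + 448) - 494)*(-7) = (268 - 494)*(-7) = -226*(-7) = 1582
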